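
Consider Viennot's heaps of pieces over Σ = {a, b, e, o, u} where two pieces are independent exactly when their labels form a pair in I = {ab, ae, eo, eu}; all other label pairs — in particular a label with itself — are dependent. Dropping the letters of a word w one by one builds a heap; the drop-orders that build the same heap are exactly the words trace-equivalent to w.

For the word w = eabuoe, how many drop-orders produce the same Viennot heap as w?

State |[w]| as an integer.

#0=e has no predecessor
#1=a has no predecessor
#2=b depends on [0:e]
#3=u depends on [1:a, 2:b]
#4=o depends on [3:u]
#5=e depends on [2:b]
sources: [0:e, 1:a]
N(rest) = Σ N(rest − s) over sources s of rest; N(one piece) = 1:
  size 1 → [4]=1  [5]=1
  size 2 → [3,4]=1  [4,5]=2
  size 3 → [1,3,4]=1  [3,4,5]=3
  size 4 → [1,3,4,5]=4  [2,3,4,5]=3
  first=0(e) contributes 7
  first=1(a) contributes 3
|[w]| = 10

10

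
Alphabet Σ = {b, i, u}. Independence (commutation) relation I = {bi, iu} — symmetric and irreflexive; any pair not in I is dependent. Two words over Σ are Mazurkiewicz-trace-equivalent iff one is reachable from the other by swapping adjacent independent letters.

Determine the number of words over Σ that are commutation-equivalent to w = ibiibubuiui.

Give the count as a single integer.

drop 0:i onto floor
drop 1:b onto floor
drop 2:i onto {0:i}
drop 3:i onto {2:i}
drop 4:b onto {1:b}
drop 5:u onto {4:b}
drop 6:b onto {5:u}
drop 7:u onto {6:b}
drop 8:i onto {3:i}
drop 9:u onto {7:u}
drop 10:i onto {8:i}
ground layer = {0:i, 1:b}
drop-orders for the pieces not yet dropped (sum over which currently-grounded one goes next):
  1 to go: {9} 1  {10} 1
  2 to go: {7,9} 1  {8,10} 1  {9,10} 2
  3 to go: {3,8,10} 1  {6,7,9} 1  {7,9,10} 3  {8,9,10} 3
  4 to go: {2,3,8,10} 1  {3,8,9,10} 4  {5,6,7,9} 1  {6,7,9,10} 4  {7,8,9,10} 6
  5 to go: {0,2,3,8,10} 1  {2,3,8,9,10} 5  {3,7,8,9,10} 10  {4,5,6,7,9} 1  {5,6,7,9,10} 5  {6,7,8,9,10} 10
  6 to go: {0,2,3,8,9,10} 6  {1,4,5,6,7,9} 1  {2,3,7,8,9,10} 15  {3,6,7,8,9,10} 20  {4,5,6,7,9,10} 6  {5,6,7,8,9,10} 15
  7 to go: {0,2,3,7,8,9,10} 21  {1,4,5,6,7,9,10} 7  {2,3,6,7,8,9,10} 35  {3,5,6,7,8,9,10} 35  {4,5,6,7,8,9,10} 21
  8 to go: {0,2,3,6,7,8,9,10} 56  {1,4,5,6,7,8,9,10} 28  {2,3,5,6,7,8,9,10} 70  {3,4,5,6,7,8,9,10} 56
  9 to go: {0,2,3,5,6,7,8,9,10} 126  {1,3,4,5,6,7,8,9,10} 84  {2,3,4,5,6,7,8,9,10} 126
  if 0:i drops first: 210 orders
  if 1:b drops first: 252 orders
heap linearizations: 462

462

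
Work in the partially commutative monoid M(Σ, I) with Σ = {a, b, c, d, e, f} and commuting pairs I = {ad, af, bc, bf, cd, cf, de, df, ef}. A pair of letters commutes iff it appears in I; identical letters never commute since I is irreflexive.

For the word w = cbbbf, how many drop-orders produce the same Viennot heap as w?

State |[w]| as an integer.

20

piece 0:c — minimal
piece 1:b — minimal
piece 2:b rests on {1:b}
piece 3:b rests on {2:b}
piece 4:f — minimal
minimal pieces: {0:c, 1:b, 4:f}
ways to finish when only these pieces remain (= sum over removing one remaining piece with nothing left below it):
  1 left: {0}→1  {3}→1  {4}→1
  2 left: {0,3}→2  {0,4}→2  {2,3}→1  {3,4}→2
  3 left: {0,2,3}→3  {0,3,4}→6  {1,2,3}→1  {2,3,4}→3
  placing 0:c first → 4 extensions
  placing 1:b first → 12 extensions
  placing 4:f first → 4 extensions
total linear extensions = 20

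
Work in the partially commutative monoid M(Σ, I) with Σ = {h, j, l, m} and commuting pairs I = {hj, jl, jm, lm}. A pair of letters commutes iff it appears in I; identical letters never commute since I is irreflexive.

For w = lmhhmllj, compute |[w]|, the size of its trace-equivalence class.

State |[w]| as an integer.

piece 0:l — minimal
piece 1:m — minimal
piece 2:h rests on {0:l, 1:m}
piece 3:h rests on {2:h}
piece 4:m rests on {3:h}
piece 5:l rests on {3:h}
piece 6:l rests on {5:l}
piece 7:j — minimal
minimal pieces: {0:l, 1:m, 7:j}
ways to finish when only these pieces remain (= sum over removing one remaining piece with nothing left below it):
  1 left: {4}→1  {6}→1  {7}→1
  2 left: {4,6}→2  {4,7}→2  {5,6}→1  {6,7}→2
  3 left: {4,5,6}→3  {4,6,7}→6  {5,6,7}→3
  4 left: {3,4,5,6}→3  {4,5,6,7}→12
  5 left: {2,3,4,5,6}→3  {3,4,5,6,7}→15
  6 left: {0,2,3,4,5,6}→3  {1,2,3,4,5,6}→3  {2,3,4,5,6,7}→18
  placing 0:l first → 21 extensions
  placing 1:m first → 21 extensions
  placing 7:j first → 6 extensions
total linear extensions = 48

48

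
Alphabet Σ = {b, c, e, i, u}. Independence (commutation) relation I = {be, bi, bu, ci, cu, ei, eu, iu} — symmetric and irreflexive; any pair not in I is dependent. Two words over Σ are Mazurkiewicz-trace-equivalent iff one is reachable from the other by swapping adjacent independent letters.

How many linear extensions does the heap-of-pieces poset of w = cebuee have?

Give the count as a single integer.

drop 0:c onto floor
drop 1:e onto {0:c}
drop 2:b onto {0:c}
drop 3:u onto floor
drop 4:e onto {1:e}
drop 5:e onto {4:e}
ground layer = {0:c, 3:u}
drop-orders for the pieces not yet dropped (sum over which currently-grounded one goes next):
  1 to go: {2} 1  {3} 1  {5} 1
  2 to go: {2,3} 2  {2,5} 2  {3,5} 2  {4,5} 1
  3 to go: {1,4,5} 1  {2,3,5} 6  {2,4,5} 3  {3,4,5} 3
  4 to go: {1,2,4,5} 4  {1,3,4,5} 4  {2,3,4,5} 12
  if 0:c drops first: 20 orders
  if 3:u drops first: 4 orders
heap linearizations: 24

24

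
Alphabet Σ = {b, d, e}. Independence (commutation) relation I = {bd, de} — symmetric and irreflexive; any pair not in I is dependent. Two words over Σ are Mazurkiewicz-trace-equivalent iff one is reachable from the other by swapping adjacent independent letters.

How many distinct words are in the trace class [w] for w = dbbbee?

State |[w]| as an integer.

6

0(d) covers ∅
1(b) covers ∅
2(b) covers 1:b
3(b) covers 2:b
4(e) covers 3:b
5(e) covers 4:e
floor of heap: 0:d, 1:b
completions by unplaced set U, small U first (add the entries for U minus each lowest piece of U):
  |U|=1: {0}:1  {5}:1
  |U|=2: {0,5}:2  {4,5}:1
  |U|=3: {0,4,5}:3  {3,4,5}:1
  |U|=4: {0,3,4,5}:4  {2,3,4,5}:1
  start at 0(d): 1
  start at 1(b): 5
sum over floor = 6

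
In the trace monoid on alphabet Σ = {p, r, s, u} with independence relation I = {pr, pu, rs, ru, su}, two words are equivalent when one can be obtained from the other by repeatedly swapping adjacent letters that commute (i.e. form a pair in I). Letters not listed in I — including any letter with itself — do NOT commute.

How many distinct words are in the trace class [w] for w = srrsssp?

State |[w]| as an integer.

#0=s has no predecessor
#1=r has no predecessor
#2=r depends on [1:r]
#3=s depends on [0:s]
#4=s depends on [3:s]
#5=s depends on [4:s]
#6=p depends on [5:s]
sources: [0:s, 1:r]
N(rest) = Σ N(rest − s) over sources s of rest; N(one piece) = 1:
  size 1 → [2]=1  [6]=1
  size 2 → [1,2]=1  [2,6]=2  [5,6]=1
  size 3 → [1,2,6]=3  [2,5,6]=3  [4,5,6]=1
  size 4 → [1,2,5,6]=6  [2,4,5,6]=4  [3,4,5,6]=1
  size 5 → [0,3,4,5,6]=1  [1,2,4,5,6]=10  [2,3,4,5,6]=5
  first=0(s) contributes 15
  first=1(r) contributes 6
|[w]| = 21

21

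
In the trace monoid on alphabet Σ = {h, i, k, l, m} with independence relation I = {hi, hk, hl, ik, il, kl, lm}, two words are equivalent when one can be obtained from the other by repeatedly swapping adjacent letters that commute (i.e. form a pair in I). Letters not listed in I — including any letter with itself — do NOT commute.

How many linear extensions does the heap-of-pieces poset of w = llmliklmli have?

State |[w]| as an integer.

504

#0=l has no predecessor
#1=l depends on [0:l]
#2=m has no predecessor
#3=l depends on [1:l]
#4=i depends on [2:m]
#5=k depends on [2:m]
#6=l depends on [3:l]
#7=m depends on [4:i, 5:k]
#8=l depends on [6:l]
#9=i depends on [7:m]
sources: [0:l, 2:m]
N(rest) = Σ N(rest − s) over sources s of rest; N(one piece) = 1:
  size 1 → [8]=1  [9]=1
  size 2 → [6,8]=1  [7,9]=1  [8,9]=2
  size 3 → [3,6,8]=1  [4,7,9]=1  [5,7,9]=1  [6,8,9]=3  [7,8,9]=3
  size 4 → [1,3,6,8]=1  [3,6,8,9]=4  [4,5,7,9]=2  [4,7,8,9]=4  [5,7,8,9]=4  [6,7,8,9]=6
  size 5 → [0,1,3,6,8]=1  [1,3,6,8,9]=5  [2,4,5,7,9]=2  [3,6,7,8,9]=10  [4,5,7,8,9]=10  [4,6,7,8,9]=10  [5,6,7,8,9]=10
  size 6 → [0,1,3,6,8,9]=6  [1,3,6,7,8,9]=15  [2,4,5,7,8,9]=12  [3,4,6,7,8,9]=20  [3,5,6,7,8,9]=20  [4,5,6,7,8,9]=30
  size 7 → [0,1,3,6,7,8,9]=21  [1,3,4,6,7,8,9]=35  [1,3,5,6,7,8,9]=35  [2,4,5,6,7,8,9]=42  [3,4,5,6,7,8,9]=70
  size 8 → [0,1,3,4,6,7,8,9]=56  [0,1,3,5,6,7,8,9]=56  [1,3,4,5,6,7,8,9]=140  [2,3,4,5,6,7,8,9]=112
  first=0(l) contributes 252
  first=2(m) contributes 252
|[w]| = 504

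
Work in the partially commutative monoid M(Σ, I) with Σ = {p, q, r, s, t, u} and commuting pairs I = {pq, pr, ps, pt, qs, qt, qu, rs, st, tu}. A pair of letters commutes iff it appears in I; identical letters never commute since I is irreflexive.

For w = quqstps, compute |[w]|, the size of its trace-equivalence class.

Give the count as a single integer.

315

0(q) covers ∅
1(u) covers ∅
2(q) covers 0:q
3(s) covers 1:u
4(t) covers ∅
5(p) covers 1:u
6(s) covers 3:s
floor of heap: 0:q, 1:u, 4:t
completions by unplaced set U, small U first (add the entries for U minus each lowest piece of U):
  |U|=1: {2}:1  {4}:1  {5}:1  {6}:1
  |U|=2: {0,2}:1  {2,4}:2  {2,5}:2  {2,6}:2  {3,6}:1  {4,5}:2  {4,6}:2  {5,6}:2
  |U|=3: {0,2,4}:3  {0,2,5}:3  {0,2,6}:3  {2,3,6}:3  {2,4,5}:6  {2,4,6}:6  {2,5,6}:6  {3,4,6}:3  {3,5,6}:3  {4,5,6}:6
  |U|=4: {0,2,3,6}:6  {0,2,4,5}:12  {0,2,4,6}:12  {0,2,5,6}:12  {1,3,5,6}:3  {2,3,4,6}:12  {2,3,5,6}:12  {2,4,5,6}:24  {3,4,5,6}:12
  |U|=5: {0,2,3,4,6}:30  {0,2,3,5,6}:30  {0,2,4,5,6}:60  {1,2,3,5,6}:15  {1,3,4,5,6}:15  {2,3,4,5,6}:60
  start at 0(q): 90
  start at 1(u): 180
  start at 4(t): 45
sum over floor = 315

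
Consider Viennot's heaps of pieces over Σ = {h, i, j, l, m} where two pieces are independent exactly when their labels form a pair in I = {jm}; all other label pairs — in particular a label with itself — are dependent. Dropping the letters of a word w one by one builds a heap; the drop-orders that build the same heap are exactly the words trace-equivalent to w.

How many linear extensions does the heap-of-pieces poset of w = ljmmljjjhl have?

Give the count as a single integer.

3

0(l) covers ∅
1(j) covers 0:l
2(m) covers 0:l
3(m) covers 2:m
4(l) covers 1:j, 3:m
5(j) covers 4:l
6(j) covers 5:j
7(j) covers 6:j
8(h) covers 7:j
9(l) covers 8:h
floor of heap: 0:l
completions by unplaced set U, small U first (add the entries for U minus each lowest piece of U):
  |U|=1: {9}:1
  |U|=2: {8,9}:1
  |U|=3: {7,8,9}:1
  |U|=4: {6,7,8,9}:1
  |U|=5: {5,6,7,8,9}:1
  |U|=6: {4,5,6,7,8,9}:1
  |U|=7: {1,4,5,6,7,8,9}:1  {3,4,5,6,7,8,9}:1
  |U|=8: {1,3,4,5,6,7,8,9}:2  {2,3,4,5,6,7,8,9}:1
  start at 0(l): 3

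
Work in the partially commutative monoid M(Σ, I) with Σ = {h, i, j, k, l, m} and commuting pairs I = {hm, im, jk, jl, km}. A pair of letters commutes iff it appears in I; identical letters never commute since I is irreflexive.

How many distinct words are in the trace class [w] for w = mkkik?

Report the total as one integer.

5

drop 0:m onto floor
drop 1:k onto floor
drop 2:k onto {1:k}
drop 3:i onto {2:k}
drop 4:k onto {3:i}
ground layer = {0:m, 1:k}
drop-orders for the pieces not yet dropped (sum over which currently-grounded one goes next):
  1 to go: {0} 1  {4} 1
  2 to go: {0,4} 2  {3,4} 1
  3 to go: {0,3,4} 3  {2,3,4} 1
  if 0:m drops first: 1 orders
  if 1:k drops first: 4 orders
heap linearizations: 5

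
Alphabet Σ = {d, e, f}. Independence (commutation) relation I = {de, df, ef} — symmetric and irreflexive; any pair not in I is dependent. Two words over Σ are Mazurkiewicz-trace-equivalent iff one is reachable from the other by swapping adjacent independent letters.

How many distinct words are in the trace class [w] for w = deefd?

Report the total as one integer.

30

piece 0:d — minimal
piece 1:e — minimal
piece 2:e rests on {1:e}
piece 3:f — minimal
piece 4:d rests on {0:d}
minimal pieces: {0:d, 1:e, 3:f}
ways to finish when only these pieces remain (= sum over removing one remaining piece with nothing left below it):
  1 left: {2}→1  {3}→1  {4}→1
  2 left: {0,4}→1  {1,2}→1  {2,3}→2  {2,4}→2  {3,4}→2
  3 left: {0,2,4}→3  {0,3,4}→3  {1,2,3}→3  {1,2,4}→3  {2,3,4}→6
  placing 0:d first → 12 extensions
  placing 1:e first → 12 extensions
  placing 3:f first → 6 extensions
total linear extensions = 30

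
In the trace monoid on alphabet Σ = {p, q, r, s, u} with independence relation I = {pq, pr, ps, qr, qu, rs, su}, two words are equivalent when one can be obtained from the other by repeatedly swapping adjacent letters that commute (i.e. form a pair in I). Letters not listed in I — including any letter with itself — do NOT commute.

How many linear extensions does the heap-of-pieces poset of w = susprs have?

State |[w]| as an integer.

0(s) covers ∅
1(u) covers ∅
2(s) covers 0:s
3(p) covers 1:u
4(r) covers 1:u
5(s) covers 2:s
floor of heap: 0:s, 1:u
completions by unplaced set U, small U first (add the entries for U minus each lowest piece of U):
  |U|=1: {3}:1  {4}:1  {5}:1
  |U|=2: {2,5}:1  {3,4}:2  {3,5}:2  {4,5}:2
  |U|=3: {0,2,5}:1  {1,3,4}:2  {2,3,5}:3  {2,4,5}:3  {3,4,5}:6
  |U|=4: {0,2,3,5}:4  {0,2,4,5}:4  {1,3,4,5}:8  {2,3,4,5}:12
  start at 0(s): 20
  start at 1(u): 20
sum over floor = 40

40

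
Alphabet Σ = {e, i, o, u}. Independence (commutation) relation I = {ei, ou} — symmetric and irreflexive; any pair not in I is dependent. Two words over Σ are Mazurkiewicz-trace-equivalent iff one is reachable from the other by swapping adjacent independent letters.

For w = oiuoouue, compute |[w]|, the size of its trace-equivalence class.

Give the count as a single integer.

#0=o has no predecessor
#1=i depends on [0:o]
#2=u depends on [1:i]
#3=o depends on [1:i]
#4=o depends on [3:o]
#5=u depends on [2:u]
#6=u depends on [5:u]
#7=e depends on [4:o, 6:u]
sources: [0:o]
N(rest) = Σ N(rest − s) over sources s of rest; N(one piece) = 1:
  size 1 → [7]=1
  size 2 → [4,7]=1  [6,7]=1
  size 3 → [3,4,7]=1  [4,6,7]=2  [5,6,7]=1
  size 4 → [2,5,6,7]=1  [3,4,6,7]=3  [4,5,6,7]=3
  size 5 → [2,4,5,6,7]=4  [3,4,5,6,7]=6
  size 6 → [2,3,4,5,6,7]=10
  first=0(o) contributes 10

10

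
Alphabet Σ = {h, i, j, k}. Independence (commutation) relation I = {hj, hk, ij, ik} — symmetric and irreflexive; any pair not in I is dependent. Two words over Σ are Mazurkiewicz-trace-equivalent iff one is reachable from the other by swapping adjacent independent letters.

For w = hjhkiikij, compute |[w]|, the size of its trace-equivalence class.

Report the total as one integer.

drop 0:h onto floor
drop 1:j onto floor
drop 2:h onto {0:h}
drop 3:k onto {1:j}
drop 4:i onto {2:h}
drop 5:i onto {4:i}
drop 6:k onto {3:k}
drop 7:i onto {5:i}
drop 8:j onto {6:k}
ground layer = {0:h, 1:j}
drop-orders for the pieces not yet dropped (sum over which currently-grounded one goes next):
  1 to go: {7} 1  {8} 1
  2 to go: {5,7} 1  {6,8} 1  {7,8} 2
  3 to go: {3,6,8} 1  {4,5,7} 1  {5,7,8} 3  {6,7,8} 3
  4 to go: {1,3,6,8} 1  {2,4,5,7} 1  {3,6,7,8} 4  {4,5,7,8} 4  {5,6,7,8} 6
  5 to go: {0,2,4,5,7} 1  {1,3,6,7,8} 5  {2,4,5,7,8} 5  {3,5,6,7,8} 10  {4,5,6,7,8} 10
  6 to go: {0,2,4,5,7,8} 6  {1,3,5,6,7,8} 15  {2,4,5,6,7,8} 15  {3,4,5,6,7,8} 20
  7 to go: {0,2,4,5,6,7,8} 21  {1,3,4,5,6,7,8} 35  {2,3,4,5,6,7,8} 35
  if 0:h drops first: 70 orders
  if 1:j drops first: 56 orders
heap linearizations: 126

126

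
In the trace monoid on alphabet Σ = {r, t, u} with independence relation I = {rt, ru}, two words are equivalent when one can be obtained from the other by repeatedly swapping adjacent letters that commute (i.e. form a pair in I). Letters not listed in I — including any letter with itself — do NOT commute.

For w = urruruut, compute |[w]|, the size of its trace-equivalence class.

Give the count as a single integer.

drop 0:u onto floor
drop 1:r onto floor
drop 2:r onto {1:r}
drop 3:u onto {0:u}
drop 4:r onto {2:r}
drop 5:u onto {3:u}
drop 6:u onto {5:u}
drop 7:t onto {6:u}
ground layer = {0:u, 1:r}
drop-orders for the pieces not yet dropped (sum over which currently-grounded one goes next):
  1 to go: {4} 1  {7} 1
  2 to go: {2,4} 1  {4,7} 2  {6,7} 1
  3 to go: {1,2,4} 1  {2,4,7} 3  {4,6,7} 3  {5,6,7} 1
  4 to go: {1,2,4,7} 4  {2,4,6,7} 6  {3,5,6,7} 1  {4,5,6,7} 4
  5 to go: {0,3,5,6,7} 1  {1,2,4,6,7} 10  {2,4,5,6,7} 10  {3,4,5,6,7} 5
  6 to go: {0,3,4,5,6,7} 6  {1,2,4,5,6,7} 20  {2,3,4,5,6,7} 15
  if 0:u drops first: 35 orders
  if 1:r drops first: 21 orders
heap linearizations: 56

56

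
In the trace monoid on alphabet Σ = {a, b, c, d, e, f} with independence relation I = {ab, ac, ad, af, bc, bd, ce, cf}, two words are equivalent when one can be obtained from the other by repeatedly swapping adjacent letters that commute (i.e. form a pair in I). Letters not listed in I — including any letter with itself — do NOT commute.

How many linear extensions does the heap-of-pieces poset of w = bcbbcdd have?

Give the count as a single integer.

0(b) covers ∅
1(c) covers ∅
2(b) covers 0:b
3(b) covers 2:b
4(c) covers 1:c
5(d) covers 4:c
6(d) covers 5:d
floor of heap: 0:b, 1:c
completions by unplaced set U, small U first (add the entries for U minus each lowest piece of U):
  |U|=1: {3}:1  {6}:1
  |U|=2: {2,3}:1  {3,6}:2  {5,6}:1
  |U|=3: {0,2,3}:1  {2,3,6}:3  {3,5,6}:3  {4,5,6}:1
  |U|=4: {0,2,3,6}:4  {1,4,5,6}:1  {2,3,5,6}:6  {3,4,5,6}:4
  |U|=5: {0,2,3,5,6}:10  {1,3,4,5,6}:5  {2,3,4,5,6}:10
  start at 0(b): 15
  start at 1(c): 20
sum over floor = 35

35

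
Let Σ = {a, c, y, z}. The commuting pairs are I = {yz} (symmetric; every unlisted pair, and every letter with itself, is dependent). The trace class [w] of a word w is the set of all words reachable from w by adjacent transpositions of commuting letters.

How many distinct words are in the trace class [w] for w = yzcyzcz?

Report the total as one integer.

drop 0:y onto floor
drop 1:z onto floor
drop 2:c onto {0:y, 1:z}
drop 3:y onto {2:c}
drop 4:z onto {2:c}
drop 5:c onto {3:y, 4:z}
drop 6:z onto {5:c}
ground layer = {0:y, 1:z}
drop-orders for the pieces not yet dropped (sum over which currently-grounded one goes next):
  1 to go: {6} 1
  2 to go: {5,6} 1
  3 to go: {3,5,6} 1  {4,5,6} 1
  4 to go: {3,4,5,6} 2
  5 to go: {2,3,4,5,6} 2
  if 0:y drops first: 2 orders
  if 1:z drops first: 2 orders
heap linearizations: 4

4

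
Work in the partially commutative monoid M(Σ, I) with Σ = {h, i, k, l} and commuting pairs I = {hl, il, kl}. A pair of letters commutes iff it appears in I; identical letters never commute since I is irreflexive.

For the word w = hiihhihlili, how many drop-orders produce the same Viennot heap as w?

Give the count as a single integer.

55

drop 0:h onto floor
drop 1:i onto {0:h}
drop 2:i onto {1:i}
drop 3:h onto {2:i}
drop 4:h onto {3:h}
drop 5:i onto {4:h}
drop 6:h onto {5:i}
drop 7:l onto floor
drop 8:i onto {6:h}
drop 9:l onto {7:l}
drop 10:i onto {8:i}
ground layer = {0:h, 7:l}
drop-orders for the pieces not yet dropped (sum over which currently-grounded one goes next):
  1 to go: {9} 1  {10} 1
  2 to go: {7,9} 1  {8,10} 1  {9,10} 2
  3 to go: {6,8,10} 1  {7,9,10} 3  {8,9,10} 3
  4 to go: {5,6,8,10} 1  {6,8,9,10} 4  {7,8,9,10} 6
  5 to go: {4,5,6,8,10} 1  {5,6,8,9,10} 5  {6,7,8,9,10} 10
  6 to go: {3,4,5,6,8,10} 1  {4,5,6,8,9,10} 6  {5,6,7,8,9,10} 15
  7 to go: {2,3,4,5,6,8,10} 1  {3,4,5,6,8,9,10} 7  {4,5,6,7,8,9,10} 21
  8 to go: {1,2,3,4,5,6,8,10} 1  {2,3,4,5,6,8,9,10} 8  {3,4,5,6,7,8,9,10} 28
  9 to go: {0,1,2,3,4,5,6,8,10} 1  {1,2,3,4,5,6,8,9,10} 9  {2,3,4,5,6,7,8,9,10} 36
  if 0:h drops first: 45 orders
  if 7:l drops first: 10 orders
heap linearizations: 55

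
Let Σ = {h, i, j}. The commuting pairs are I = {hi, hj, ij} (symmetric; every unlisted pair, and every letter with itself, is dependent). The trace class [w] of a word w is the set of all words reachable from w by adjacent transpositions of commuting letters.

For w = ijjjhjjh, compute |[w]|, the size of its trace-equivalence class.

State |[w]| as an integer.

168

0(i) covers ∅
1(j) covers ∅
2(j) covers 1:j
3(j) covers 2:j
4(h) covers ∅
5(j) covers 3:j
6(j) covers 5:j
7(h) covers 4:h
floor of heap: 0:i, 1:j, 4:h
completions by unplaced set U, small U first (add the entries for U minus each lowest piece of U):
  |U|=1: {0}:1  {6}:1  {7}:1
  |U|=2: {0,6}:2  {0,7}:2  {4,7}:1  {5,6}:1  {6,7}:2
  |U|=3: {0,4,7}:3  {0,5,6}:3  {0,6,7}:6  {3,5,6}:1  {4,6,7}:3  {5,6,7}:3
  |U|=4: {0,3,5,6}:4  {0,4,6,7}:12  {0,5,6,7}:12  {2,3,5,6}:1  {3,5,6,7}:4  {4,5,6,7}:6
  |U|=5: {0,2,3,5,6}:5  {0,3,5,6,7}:20  {0,4,5,6,7}:30  {1,2,3,5,6}:1  {2,3,5,6,7}:5  {3,4,5,6,7}:10
  |U|=6: {0,1,2,3,5,6}:6  {0,2,3,5,6,7}:30  {0,3,4,5,6,7}:60  {1,2,3,5,6,7}:6  {2,3,4,5,6,7}:15
  start at 0(i): 21
  start at 1(j): 105
  start at 4(h): 42
sum over floor = 168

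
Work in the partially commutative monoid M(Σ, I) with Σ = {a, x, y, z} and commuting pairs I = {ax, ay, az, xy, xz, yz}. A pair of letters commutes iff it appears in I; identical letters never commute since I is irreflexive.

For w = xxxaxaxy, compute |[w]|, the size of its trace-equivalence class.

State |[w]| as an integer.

drop 0:x onto floor
drop 1:x onto {0:x}
drop 2:x onto {1:x}
drop 3:a onto floor
drop 4:x onto {2:x}
drop 5:a onto {3:a}
drop 6:x onto {4:x}
drop 7:y onto floor
ground layer = {0:x, 3:a, 7:y}
drop-orders for the pieces not yet dropped (sum over which currently-grounded one goes next):
  1 to go: {5} 1  {6} 1  {7} 1
  2 to go: {3,5} 1  {4,6} 1  {5,6} 2  {5,7} 2  {6,7} 2
  3 to go: {2,4,6} 1  {3,5,6} 3  {3,5,7} 3  {4,5,6} 3  {4,6,7} 3  {5,6,7} 6
  4 to go: {1,2,4,6} 1  {2,4,5,6} 4  {2,4,6,7} 4  {3,4,5,6} 6  {3,5,6,7} 12  {4,5,6,7} 12
  5 to go: {0,1,2,4,6} 1  {1,2,4,5,6} 5  {1,2,4,6,7} 5  {2,3,4,5,6} 10  {2,4,5,6,7} 20  {3,4,5,6,7} 30
  6 to go: {0,1,2,4,5,6} 6  {0,1,2,4,6,7} 6  {1,2,3,4,5,6} 15  {1,2,4,5,6,7} 30  {2,3,4,5,6,7} 60
  if 0:x drops first: 105 orders
  if 3:a drops first: 42 orders
  if 7:y drops first: 21 orders
heap linearizations: 168

168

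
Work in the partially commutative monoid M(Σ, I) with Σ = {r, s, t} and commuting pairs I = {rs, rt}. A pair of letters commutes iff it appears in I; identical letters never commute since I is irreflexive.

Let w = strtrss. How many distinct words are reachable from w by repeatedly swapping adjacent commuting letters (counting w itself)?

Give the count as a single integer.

21

piece 0:s — minimal
piece 1:t rests on {0:s}
piece 2:r — minimal
piece 3:t rests on {1:t}
piece 4:r rests on {2:r}
piece 5:s rests on {3:t}
piece 6:s rests on {5:s}
minimal pieces: {0:s, 2:r}
ways to finish when only these pieces remain (= sum over removing one remaining piece with nothing left below it):
  1 left: {4}→1  {6}→1
  2 left: {2,4}→1  {4,6}→2  {5,6}→1
  3 left: {2,4,6}→3  {3,5,6}→1  {4,5,6}→3
  4 left: {1,3,5,6}→1  {2,4,5,6}→6  {3,4,5,6}→4
  5 left: {0,1,3,5,6}→1  {1,3,4,5,6}→5  {2,3,4,5,6}→10
  placing 0:s first → 15 extensions
  placing 2:r first → 6 extensions
total linear extensions = 21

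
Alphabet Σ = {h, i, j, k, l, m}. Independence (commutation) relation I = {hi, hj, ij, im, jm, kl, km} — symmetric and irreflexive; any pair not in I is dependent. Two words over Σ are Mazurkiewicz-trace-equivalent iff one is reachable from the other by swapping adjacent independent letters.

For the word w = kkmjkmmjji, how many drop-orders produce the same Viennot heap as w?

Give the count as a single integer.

360

drop 0:k onto floor
drop 1:k onto {0:k}
drop 2:m onto floor
drop 3:j onto {1:k}
drop 4:k onto {3:j}
drop 5:m onto {2:m}
drop 6:m onto {5:m}
drop 7:j onto {4:k}
drop 8:j onto {7:j}
drop 9:i onto {4:k}
ground layer = {0:k, 2:m}
drop-orders for the pieces not yet dropped (sum over which currently-grounded one goes next):
  1 to go: {6} 1  {8} 1  {9} 1
  2 to go: {5,6} 1  {6,8} 2  {6,9} 2  {7,8} 1  {8,9} 2
  3 to go: {2,5,6} 1  {5,6,8} 3  {5,6,9} 3  {6,7,8} 3  {6,8,9} 6  {7,8,9} 3
  4 to go: {2,5,6,8} 4  {2,5,6,9} 4  {4,7,8,9} 3  {5,6,7,8} 6  {5,6,8,9} 12  {6,7,8,9} 12
  5 to go: {2,5,6,7,8} 10  {2,5,6,8,9} 20  {3,4,7,8,9} 3  {4,6,7,8,9} 15  {5,6,7,8,9} 30
  6 to go: {1,3,4,7,8,9} 3  {2,5,6,7,8,9} 60  {3,4,6,7,8,9} 18  {4,5,6,7,8,9} 45
  7 to go: {0,1,3,4,7,8,9} 3  {1,3,4,6,7,8,9} 21  {2,4,5,6,7,8,9} 105  {3,4,5,6,7,8,9} 63
  8 to go: {0,1,3,4,6,7,8,9} 24  {1,3,4,5,6,7,8,9} 84  {2,3,4,5,6,7,8,9} 168
  if 0:k drops first: 252 orders
  if 2:m drops first: 108 orders
heap linearizations: 360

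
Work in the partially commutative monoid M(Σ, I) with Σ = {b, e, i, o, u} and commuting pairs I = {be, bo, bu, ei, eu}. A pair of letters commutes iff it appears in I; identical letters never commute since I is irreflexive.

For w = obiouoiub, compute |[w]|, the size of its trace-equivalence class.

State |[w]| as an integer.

piece 0:o — minimal
piece 1:b — minimal
piece 2:i rests on {0:o, 1:b}
piece 3:o rests on {2:i}
piece 4:u rests on {3:o}
piece 5:o rests on {4:u}
piece 6:i rests on {5:o}
piece 7:u rests on {6:i}
piece 8:b rests on {6:i}
minimal pieces: {0:o, 1:b}
ways to finish when only these pieces remain (= sum over removing one remaining piece with nothing left below it):
  1 left: {7}→1  {8}→1
  2 left: {7,8}→2
  3 left: {6,7,8}→2
  4 left: {5,6,7,8}→2
  5 left: {4,5,6,7,8}→2
  6 left: {3,4,5,6,7,8}→2
  7 left: {2,3,4,5,6,7,8}→2
  placing 0:o first → 2 extensions
  placing 1:b first → 2 extensions
total linear extensions = 4

4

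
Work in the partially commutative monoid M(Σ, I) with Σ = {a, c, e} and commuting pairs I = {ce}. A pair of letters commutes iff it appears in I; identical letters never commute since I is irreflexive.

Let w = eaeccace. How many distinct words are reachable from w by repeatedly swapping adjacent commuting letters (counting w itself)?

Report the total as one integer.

6

#0=e has no predecessor
#1=a depends on [0:e]
#2=e depends on [1:a]
#3=c depends on [1:a]
#4=c depends on [3:c]
#5=a depends on [2:e, 4:c]
#6=c depends on [5:a]
#7=e depends on [5:a]
sources: [0:e]
N(rest) = Σ N(rest − s) over sources s of rest; N(one piece) = 1:
  size 1 → [6]=1  [7]=1
  size 2 → [6,7]=2
  size 3 → [5,6,7]=2
  size 4 → [2,5,6,7]=2  [4,5,6,7]=2
  size 5 → [2,4,5,6,7]=4  [3,4,5,6,7]=2
  size 6 → [2,3,4,5,6,7]=6
  first=0(e) contributes 6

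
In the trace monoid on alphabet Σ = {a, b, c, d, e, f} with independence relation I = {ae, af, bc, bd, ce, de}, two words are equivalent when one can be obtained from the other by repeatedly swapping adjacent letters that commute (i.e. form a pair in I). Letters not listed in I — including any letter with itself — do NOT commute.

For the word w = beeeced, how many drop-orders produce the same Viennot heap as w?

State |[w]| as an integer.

0(b) covers ∅
1(e) covers 0:b
2(e) covers 1:e
3(e) covers 2:e
4(c) covers ∅
5(e) covers 3:e
6(d) covers 4:c
floor of heap: 0:b, 4:c
completions by unplaced set U, small U first (add the entries for U minus each lowest piece of U):
  |U|=1: {5}:1  {6}:1
  |U|=2: {3,5}:1  {4,6}:1  {5,6}:2
  |U|=3: {2,3,5}:1  {3,5,6}:3  {4,5,6}:3
  |U|=4: {1,2,3,5}:1  {2,3,5,6}:4  {3,4,5,6}:6
  |U|=5: {0,1,2,3,5}:1  {1,2,3,5,6}:5  {2,3,4,5,6}:10
  start at 0(b): 15
  start at 4(c): 6
sum over floor = 21

21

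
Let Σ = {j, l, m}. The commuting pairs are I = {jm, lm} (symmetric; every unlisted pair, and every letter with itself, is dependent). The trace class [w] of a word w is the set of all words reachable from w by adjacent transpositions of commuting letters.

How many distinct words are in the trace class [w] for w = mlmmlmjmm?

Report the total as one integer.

drop 0:m onto floor
drop 1:l onto floor
drop 2:m onto {0:m}
drop 3:m onto {2:m}
drop 4:l onto {1:l}
drop 5:m onto {3:m}
drop 6:j onto {4:l}
drop 7:m onto {5:m}
drop 8:m onto {7:m}
ground layer = {0:m, 1:l}
drop-orders for the pieces not yet dropped (sum over which currently-grounded one goes next):
  1 to go: {6} 1  {8} 1
  2 to go: {4,6} 1  {6,8} 2  {7,8} 1
  3 to go: {1,4,6} 1  {4,6,8} 3  {5,7,8} 1  {6,7,8} 3
  4 to go: {1,4,6,8} 4  {3,5,7,8} 1  {4,6,7,8} 6  {5,6,7,8} 4
  5 to go: {1,4,6,7,8} 10  {2,3,5,7,8} 1  {3,5,6,7,8} 5  {4,5,6,7,8} 10
  6 to go: {0,2,3,5,7,8} 1  {1,4,5,6,7,8} 20  {2,3,5,6,7,8} 6  {3,4,5,6,7,8} 15
  7 to go: {0,2,3,5,6,7,8} 7  {1,3,4,5,6,7,8} 35  {2,3,4,5,6,7,8} 21
  if 0:m drops first: 56 orders
  if 1:l drops first: 28 orders
heap linearizations: 84

84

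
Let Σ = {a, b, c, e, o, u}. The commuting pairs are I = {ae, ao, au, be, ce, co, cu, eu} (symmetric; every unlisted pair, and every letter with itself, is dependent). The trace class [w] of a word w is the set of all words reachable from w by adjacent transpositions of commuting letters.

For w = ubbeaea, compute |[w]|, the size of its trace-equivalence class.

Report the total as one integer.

0(u) covers ∅
1(b) covers 0:u
2(b) covers 1:b
3(e) covers ∅
4(a) covers 2:b
5(e) covers 3:e
6(a) covers 4:a
floor of heap: 0:u, 3:e
completions by unplaced set U, small U first (add the entries for U minus each lowest piece of U):
  |U|=1: {5}:1  {6}:1
  |U|=2: {3,5}:1  {4,6}:1  {5,6}:2
  |U|=3: {2,4,6}:1  {3,5,6}:3  {4,5,6}:3
  |U|=4: {1,2,4,6}:1  {2,4,5,6}:4  {3,4,5,6}:6
  |U|=5: {0,1,2,4,6}:1  {1,2,4,5,6}:5  {2,3,4,5,6}:10
  start at 0(u): 15
  start at 3(e): 6
sum over floor = 21

21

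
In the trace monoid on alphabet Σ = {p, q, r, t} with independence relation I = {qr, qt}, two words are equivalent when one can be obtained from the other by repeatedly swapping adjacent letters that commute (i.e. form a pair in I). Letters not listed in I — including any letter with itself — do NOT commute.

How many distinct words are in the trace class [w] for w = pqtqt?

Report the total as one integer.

6

drop 0:p onto floor
drop 1:q onto {0:p}
drop 2:t onto {0:p}
drop 3:q onto {1:q}
drop 4:t onto {2:t}
ground layer = {0:p}
drop-orders for the pieces not yet dropped (sum over which currently-grounded one goes next):
  1 to go: {3} 1  {4} 1
  2 to go: {1,3} 1  {2,4} 1  {3,4} 2
  3 to go: {1,3,4} 3  {2,3,4} 3
  if 0:p drops first: 6 orders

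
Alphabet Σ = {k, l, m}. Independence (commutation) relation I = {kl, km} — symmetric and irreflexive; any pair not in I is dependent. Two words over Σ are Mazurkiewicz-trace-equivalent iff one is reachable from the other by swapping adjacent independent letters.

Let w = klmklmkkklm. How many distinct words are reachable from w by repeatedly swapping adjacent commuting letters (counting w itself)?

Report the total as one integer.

piece 0:k — minimal
piece 1:l — minimal
piece 2:m rests on {1:l}
piece 3:k rests on {0:k}
piece 4:l rests on {2:m}
piece 5:m rests on {4:l}
piece 6:k rests on {3:k}
piece 7:k rests on {6:k}
piece 8:k rests on {7:k}
piece 9:l rests on {5:m}
piece 10:m rests on {9:l}
minimal pieces: {0:k, 1:l}
ways to finish when only these pieces remain (= sum over removing one remaining piece with nothing left below it):
  1 left: {8}→1  {10}→1
  2 left: {7,8}→1  {8,10}→2  {9,10}→1
  3 left: {5,9,10}→1  {6,7,8}→1  {7,8,10}→3  {8,9,10}→3
  4 left: {3,6,7,8}→1  {4,5,9,10}→1  {5,8,9,10}→4  {6,7,8,10}→4  {7,8,9,10}→6
  5 left: {0,3,6,7,8}→1  {2,4,5,9,10}→1  {3,6,7,8,10}→5  {4,5,8,9,10}→5  {5,7,8,9,10}→10  {6,7,8,9,10}→10
  6 left: {0,3,6,7,8,10}→6  {1,2,4,5,9,10}→1  {2,4,5,8,9,10}→6  {3,6,7,8,9,10}→15  {4,5,7,8,9,10}→15  {5,6,7,8,9,10}→20
  7 left: {0,3,6,7,8,9,10}→21  {1,2,4,5,8,9,10}→7  {2,4,5,7,8,9,10}→21  {3,5,6,7,8,9,10}→35  {4,5,6,7,8,9,10}→35
  8 left: {0,3,5,6,7,8,9,10}→56  {1,2,4,5,7,8,9,10}→28  {2,4,5,6,7,8,9,10}→56  {3,4,5,6,7,8,9,10}→70
  9 left: {0,3,4,5,6,7,8,9,10}→126  {1,2,4,5,6,7,8,9,10}→84  {2,3,4,5,6,7,8,9,10}→126
  placing 0:k first → 210 extensions
  placing 1:l first → 252 extensions
total linear extensions = 462

462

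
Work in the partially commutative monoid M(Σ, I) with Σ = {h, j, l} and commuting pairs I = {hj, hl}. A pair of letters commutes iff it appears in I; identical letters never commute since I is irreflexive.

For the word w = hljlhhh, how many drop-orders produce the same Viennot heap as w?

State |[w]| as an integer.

35

#0=h has no predecessor
#1=l has no predecessor
#2=j depends on [1:l]
#3=l depends on [2:j]
#4=h depends on [0:h]
#5=h depends on [4:h]
#6=h depends on [5:h]
sources: [0:h, 1:l]
N(rest) = Σ N(rest − s) over sources s of rest; N(one piece) = 1:
  size 1 → [3]=1  [6]=1
  size 2 → [2,3]=1  [3,6]=2  [5,6]=1
  size 3 → [1,2,3]=1  [2,3,6]=3  [3,5,6]=3  [4,5,6]=1
  size 4 → [0,4,5,6]=1  [1,2,3,6]=4  [2,3,5,6]=6  [3,4,5,6]=4
  size 5 → [0,3,4,5,6]=5  [1,2,3,5,6]=10  [2,3,4,5,6]=10
  first=0(h) contributes 20
  first=1(l) contributes 15
|[w]| = 35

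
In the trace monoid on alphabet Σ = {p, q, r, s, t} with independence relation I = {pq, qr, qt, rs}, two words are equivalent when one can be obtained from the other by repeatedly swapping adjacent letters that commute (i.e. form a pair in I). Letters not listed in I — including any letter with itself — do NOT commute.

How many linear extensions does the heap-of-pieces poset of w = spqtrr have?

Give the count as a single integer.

5

piece 0:s — minimal
piece 1:p rests on {0:s}
piece 2:q rests on {0:s}
piece 3:t rests on {1:p}
piece 4:r rests on {3:t}
piece 5:r rests on {4:r}
minimal pieces: {0:s}
ways to finish when only these pieces remain (= sum over removing one remaining piece with nothing left below it):
  1 left: {2}→1  {5}→1
  2 left: {2,5}→2  {4,5}→1
  3 left: {2,4,5}→3  {3,4,5}→1
  4 left: {1,3,4,5}→1  {2,3,4,5}→4
  placing 0:s first → 5 extensions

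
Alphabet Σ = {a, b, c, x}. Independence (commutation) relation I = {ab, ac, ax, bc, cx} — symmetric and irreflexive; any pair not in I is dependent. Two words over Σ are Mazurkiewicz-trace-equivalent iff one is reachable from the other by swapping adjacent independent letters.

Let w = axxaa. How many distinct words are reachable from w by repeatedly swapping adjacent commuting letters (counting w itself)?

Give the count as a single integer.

10

#0=a has no predecessor
#1=x has no predecessor
#2=x depends on [1:x]
#3=a depends on [0:a]
#4=a depends on [3:a]
sources: [0:a, 1:x]
N(rest) = Σ N(rest − s) over sources s of rest; N(one piece) = 1:
  size 1 → [2]=1  [4]=1
  size 2 → [1,2]=1  [2,4]=2  [3,4]=1
  size 3 → [0,3,4]=1  [1,2,4]=3  [2,3,4]=3
  first=0(a) contributes 6
  first=1(x) contributes 4
|[w]| = 10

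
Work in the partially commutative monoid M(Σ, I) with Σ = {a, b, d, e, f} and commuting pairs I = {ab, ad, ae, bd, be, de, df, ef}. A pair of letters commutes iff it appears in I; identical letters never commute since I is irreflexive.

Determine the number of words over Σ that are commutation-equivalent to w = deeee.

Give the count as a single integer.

5

drop 0:d onto floor
drop 1:e onto floor
drop 2:e onto {1:e}
drop 3:e onto {2:e}
drop 4:e onto {3:e}
ground layer = {0:d, 1:e}
drop-orders for the pieces not yet dropped (sum over which currently-grounded one goes next):
  1 to go: {0} 1  {4} 1
  2 to go: {0,4} 2  {3,4} 1
  3 to go: {0,3,4} 3  {2,3,4} 1
  if 0:d drops first: 1 orders
  if 1:e drops first: 4 orders
heap linearizations: 5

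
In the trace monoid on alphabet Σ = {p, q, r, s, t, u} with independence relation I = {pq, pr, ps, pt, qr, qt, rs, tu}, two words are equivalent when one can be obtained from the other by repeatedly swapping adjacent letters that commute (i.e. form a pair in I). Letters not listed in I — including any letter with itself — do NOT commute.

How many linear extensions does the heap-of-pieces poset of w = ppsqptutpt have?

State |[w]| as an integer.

594

0(p) covers ∅
1(p) covers 0:p
2(s) covers ∅
3(q) covers 2:s
4(p) covers 1:p
5(t) covers 2:s
6(u) covers 3:q, 4:p
7(t) covers 5:t
8(p) covers 6:u
9(t) covers 7:t
floor of heap: 0:p, 2:s
completions by unplaced set U, small U first (add the entries for U minus each lowest piece of U):
  |U|=1: {8}:1  {9}:1
  |U|=2: {6,8}:1  {7,9}:1  {8,9}:2
  |U|=3: {3,6,8}:1  {4,6,8}:1  {5,7,9}:1  {6,8,9}:3  {7,8,9}:3
  |U|=4: {1,4,6,8}:1  {3,4,6,8}:2  {3,6,8,9}:4  {4,6,8,9}:4  {5,7,8,9}:4  {6,7,8,9}:6
  |U|=5: {0,1,4,6,8}:1  {1,3,4,6,8}:3  {1,4,6,8,9}:5  {3,4,6,8,9}:10  {3,6,7,8,9}:10  {4,6,7,8,9}:10  {5,6,7,8,9}:10
  |U|=6: {0,1,3,4,6,8}:4  {0,1,4,6,8,9}:6  {1,3,4,6,8,9}:18  {1,4,6,7,8,9}:15  {3,4,6,7,8,9}:30  {3,5,6,7,8,9}:20  {4,5,6,7,8,9}:20
  |U|=7: {0,1,3,4,6,8,9}:28  {0,1,4,6,7,8,9}:21  {1,3,4,6,7,8,9}:63  {1,4,5,6,7,8,9}:35  {2,3,5,6,7,8,9}:20  {3,4,5,6,7,8,9}:70
  |U|=8: {0,1,3,4,6,7,8,9}:112  {0,1,4,5,6,7,8,9}:56  {1,3,4,5,6,7,8,9}:168  {2,3,4,5,6,7,8,9}:90
  start at 0(p): 258
  start at 2(s): 336
sum over floor = 594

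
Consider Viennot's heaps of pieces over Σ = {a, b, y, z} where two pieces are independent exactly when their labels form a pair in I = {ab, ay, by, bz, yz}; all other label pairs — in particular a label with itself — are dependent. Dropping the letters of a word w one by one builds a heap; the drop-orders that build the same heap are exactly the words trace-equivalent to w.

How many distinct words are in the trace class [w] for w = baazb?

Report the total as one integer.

drop 0:b onto floor
drop 1:a onto floor
drop 2:a onto {1:a}
drop 3:z onto {2:a}
drop 4:b onto {0:b}
ground layer = {0:b, 1:a}
drop-orders for the pieces not yet dropped (sum over which currently-grounded one goes next):
  1 to go: {3} 1  {4} 1
  2 to go: {0,4} 1  {2,3} 1  {3,4} 2
  3 to go: {0,3,4} 3  {1,2,3} 1  {2,3,4} 3
  if 0:b drops first: 4 orders
  if 1:a drops first: 6 orders
heap linearizations: 10

10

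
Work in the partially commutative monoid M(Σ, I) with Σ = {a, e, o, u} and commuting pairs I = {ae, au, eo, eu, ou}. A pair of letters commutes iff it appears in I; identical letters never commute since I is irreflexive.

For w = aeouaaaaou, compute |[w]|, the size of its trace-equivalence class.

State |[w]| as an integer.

360

0(a) covers ∅
1(e) covers ∅
2(o) covers 0:a
3(u) covers ∅
4(a) covers 2:o
5(a) covers 4:a
6(a) covers 5:a
7(a) covers 6:a
8(o) covers 7:a
9(u) covers 3:u
floor of heap: 0:a, 1:e, 3:u
completions by unplaced set U, small U first (add the entries for U minus each lowest piece of U):
  |U|=1: {1}:1  {8}:1  {9}:1
  |U|=2: {1,8}:2  {1,9}:2  {3,9}:1  {7,8}:1  {8,9}:2
  |U|=3: {1,3,9}:3  {1,7,8}:3  {1,8,9}:6  {3,8,9}:3  {6,7,8}:1  {7,8,9}:3
  |U|=4: {1,3,8,9}:12  {1,6,7,8}:4  {1,7,8,9}:12  {3,7,8,9}:6  {5,6,7,8}:1  {6,7,8,9}:4
  |U|=5: {1,3,7,8,9}:30  {1,5,6,7,8}:5  {1,6,7,8,9}:20  {3,6,7,8,9}:10  {4,5,6,7,8}:1  {5,6,7,8,9}:5
  |U|=6: {1,3,6,7,8,9}:60  {1,4,5,6,7,8}:6  {1,5,6,7,8,9}:30  {2,4,5,6,7,8}:1  {3,5,6,7,8,9}:15  {4,5,6,7,8,9}:6
  |U|=7: {0,2,4,5,6,7,8}:1  {1,2,4,5,6,7,8}:7  {1,3,5,6,7,8,9}:105  {1,4,5,6,7,8,9}:42  {2,4,5,6,7,8,9}:7  {3,4,5,6,7,8,9}:21
  |U|=8: {0,1,2,4,5,6,7,8}:8  {0,2,4,5,6,7,8,9}:8  {1,2,4,5,6,7,8,9}:56  {1,3,4,5,6,7,8,9}:168  {2,3,4,5,6,7,8,9}:28
  start at 0(a): 252
  start at 1(e): 36
  start at 3(u): 72
sum over floor = 360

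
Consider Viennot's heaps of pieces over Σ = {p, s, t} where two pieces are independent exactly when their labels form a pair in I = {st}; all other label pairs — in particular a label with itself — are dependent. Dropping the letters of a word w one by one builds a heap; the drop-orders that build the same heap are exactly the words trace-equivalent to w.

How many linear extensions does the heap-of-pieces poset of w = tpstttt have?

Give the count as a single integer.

0(t) covers ∅
1(p) covers 0:t
2(s) covers 1:p
3(t) covers 1:p
4(t) covers 3:t
5(t) covers 4:t
6(t) covers 5:t
floor of heap: 0:t
completions by unplaced set U, small U first (add the entries for U minus each lowest piece of U):
  |U|=1: {2}:1  {6}:1
  |U|=2: {2,6}:2  {5,6}:1
  |U|=3: {2,5,6}:3  {4,5,6}:1
  |U|=4: {2,4,5,6}:4  {3,4,5,6}:1
  |U|=5: {2,3,4,5,6}:5
  start at 0(t): 5

5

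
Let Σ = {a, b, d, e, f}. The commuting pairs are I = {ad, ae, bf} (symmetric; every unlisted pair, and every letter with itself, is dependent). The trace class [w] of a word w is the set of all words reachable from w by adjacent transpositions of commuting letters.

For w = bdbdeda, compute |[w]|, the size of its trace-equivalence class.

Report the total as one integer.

0(b) covers ∅
1(d) covers 0:b
2(b) covers 1:d
3(d) covers 2:b
4(e) covers 3:d
5(d) covers 4:e
6(a) covers 2:b
floor of heap: 0:b
completions by unplaced set U, small U first (add the entries for U minus each lowest piece of U):
  |U|=1: {5}:1  {6}:1
  |U|=2: {4,5}:1  {5,6}:2
  |U|=3: {3,4,5}:1  {4,5,6}:3
  |U|=4: {3,4,5,6}:4
  |U|=5: {2,3,4,5,6}:4
  start at 0(b): 4

4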